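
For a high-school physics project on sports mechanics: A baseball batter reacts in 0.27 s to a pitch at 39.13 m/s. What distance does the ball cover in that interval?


d = v * t
d = 39.13 * 0.27
d = 10.5651 m

10.5651 m


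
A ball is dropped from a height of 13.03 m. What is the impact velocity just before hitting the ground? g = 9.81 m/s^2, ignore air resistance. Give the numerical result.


v = sqrt(2 * g * h)
v = sqrt(2 * 9.81 * 13.03)
v = sqrt(255.6486) = 15.989 m/s

15.989 m/s


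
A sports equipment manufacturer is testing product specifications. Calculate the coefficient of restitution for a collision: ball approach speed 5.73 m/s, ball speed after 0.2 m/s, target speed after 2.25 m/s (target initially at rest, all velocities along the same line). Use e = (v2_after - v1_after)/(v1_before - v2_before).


e = (v2_after - v1_after) / (v1_before - v2_before)
Numerator = 2.25 - 0.2 = 2.05
Denominator = 5.73 - 0 = 5.73
e = 2.05 / 5.73 = 0.3578

0.3578


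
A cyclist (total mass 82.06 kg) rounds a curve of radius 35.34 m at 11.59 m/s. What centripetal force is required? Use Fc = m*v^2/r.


Fc = m * v^2 / r
v^2 = 11.59^2 = 134.3281
Fc = 82.06 * 134.3281 / 35.34
Fc = 11022.9639 / 35.34 = 311.9118 N

311.9118 N


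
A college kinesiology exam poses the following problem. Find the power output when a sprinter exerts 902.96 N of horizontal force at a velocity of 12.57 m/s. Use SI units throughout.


P = F * v
P = 902.96 * 12.57
P = 11350.2072 W

11350.2072 W


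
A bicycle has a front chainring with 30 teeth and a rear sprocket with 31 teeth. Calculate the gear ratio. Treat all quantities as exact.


GR = front_teeth / rear_teeth
GR = 30 / 31
GR = 0.9677

0.9677


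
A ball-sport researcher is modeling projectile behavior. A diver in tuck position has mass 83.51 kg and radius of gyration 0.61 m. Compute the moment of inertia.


I = m * k^2
I = 83.51 * 0.61^2
I = 83.51 * 0.3721 = 31.0741 kg*m^2

31.0741 kg*m^2


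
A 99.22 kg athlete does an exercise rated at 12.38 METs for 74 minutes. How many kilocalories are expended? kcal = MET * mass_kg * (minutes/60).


kcal = MET * mass * time_hr
Convert time: 74 min = 1.2333 hr
kcal = 12.38 * 99.22 * 1.2333
kcal = 1514.9571 kcal

1514.9571 kcal


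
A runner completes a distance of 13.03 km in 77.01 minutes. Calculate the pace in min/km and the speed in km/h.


Pace = time / distance = 77.01 min / 13.03 km = 5.9102 min/km
Speed = distance / time_in_hours = 13.03 / 1.2835 hr
Speed = 10.1519 km/h

5.9102 min/km, 10.1519 km/h


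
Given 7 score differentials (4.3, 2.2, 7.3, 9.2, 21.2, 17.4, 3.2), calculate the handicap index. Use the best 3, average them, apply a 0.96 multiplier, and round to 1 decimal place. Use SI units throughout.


All differentials: 4.3, 2.2, 7.3, 9.2, 21.2, 17.4, 3.2
Sorted: 2.2, 3.2, 4.3, 7.3, 9.2, 17.4, 21.2
Best 3: 2.2, 3.2, 4.3
Average of best = 9.7 / 3 = 3.2333
Raw index = 3.2333 * 0.96 = 3.104
Handicap index = round(3.104, 1) = 3.1

3.1


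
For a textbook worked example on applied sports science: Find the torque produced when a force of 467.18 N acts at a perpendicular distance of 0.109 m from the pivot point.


tau = F * d
tau = 467.18 * 0.109
tau = 50.9226 N*m

50.9226 N*m


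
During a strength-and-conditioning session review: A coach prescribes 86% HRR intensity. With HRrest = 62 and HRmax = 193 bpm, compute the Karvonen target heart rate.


Target = HRrest + pct*(HRmax - HRrest)
Heart rate reserve = HRmax - HRrest = 193 - 62 = 131 bpm
Fraction = 86% = 0.86
Target = 62 + 0.86 * 131
Target = 62 + 112.66 = 174.66 bpm

174.66 bpm


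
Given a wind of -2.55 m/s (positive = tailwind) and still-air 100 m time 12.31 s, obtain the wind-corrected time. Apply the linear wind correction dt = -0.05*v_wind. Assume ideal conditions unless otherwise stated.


dt = -0.05 * v_wind = -0.05 * -2.55 = 0.1275 s
t_corrected = t_still + dt = 12.31 + (0.1275)
t_corrected = 12.4375 s

12.4375 s


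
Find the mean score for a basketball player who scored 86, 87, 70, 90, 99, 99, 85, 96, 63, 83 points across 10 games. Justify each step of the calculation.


Average = sum / n
Sum = 858
Average = 858 / 10 = 85.8

85.8


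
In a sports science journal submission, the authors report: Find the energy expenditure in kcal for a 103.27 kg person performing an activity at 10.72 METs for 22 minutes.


kcal = MET * mass * time_hr
Convert time: 22 min = 0.3667 hr
kcal = 10.72 * 103.27 * 0.3667
kcal = 405.9199 kcal

405.9199 kcal


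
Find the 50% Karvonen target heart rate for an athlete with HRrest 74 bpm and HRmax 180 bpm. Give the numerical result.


Target = HRrest + pct*(HRmax - HRrest)
Heart rate reserve = HRmax - HRrest = 180 - 74 = 106 bpm
Fraction = 50% = 0.5
Target = 74 + 0.5 * 106
Target = 74 + 53 = 127 bpm

127 bpm


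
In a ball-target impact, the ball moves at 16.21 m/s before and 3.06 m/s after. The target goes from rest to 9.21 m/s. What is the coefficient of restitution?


e = (v2_after - v1_after) / (v1_before - v2_before)
Numerator = 9.21 - 3.06 = 6.15
Denominator = 16.21 - 0 = 16.21
e = 6.15 / 16.21 = 0.3794

0.3794


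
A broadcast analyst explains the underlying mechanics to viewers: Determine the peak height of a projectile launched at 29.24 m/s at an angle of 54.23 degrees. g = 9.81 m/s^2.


H = (v*sin(theta))^2 / (2*g)
vy = v*sin(theta) = 29.24 * sin(54.23 deg) = 23.7245 m/s
H = vy^2 / (2*g) = 562.8499 / (2*9.81)
H = 562.8499 / 19.62 = 28.6876 m

28.6876 m


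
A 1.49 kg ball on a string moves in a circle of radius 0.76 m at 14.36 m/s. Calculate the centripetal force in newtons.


Fc = m * v^2 / r
v^2 = 14.36^2 = 206.2096
Fc = 1.49 * 206.2096 / 0.76
Fc = 307.2523 / 0.76 = 404.2793 N

404.2793 N


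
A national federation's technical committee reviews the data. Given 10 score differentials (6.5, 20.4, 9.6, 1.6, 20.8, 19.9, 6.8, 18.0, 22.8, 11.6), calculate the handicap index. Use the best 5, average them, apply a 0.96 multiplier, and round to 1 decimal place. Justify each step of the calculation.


All differentials: 6.5, 20.4, 9.6, 1.6, 20.8, 19.9, 6.8, 18.0, 22.8, 11.6
Sorted: 1.6, 6.5, 6.8, 9.6, 11.6, 18.0, 19.9, 20.4, 20.8, 22.8
Best 5: 1.6, 6.5, 6.8, 9.6, 11.6
Average of best = 36.1 / 5 = 7.22
Raw index = 7.22 * 0.96 = 6.9312
Handicap index = round(6.9312, 1) = 6.9

6.9


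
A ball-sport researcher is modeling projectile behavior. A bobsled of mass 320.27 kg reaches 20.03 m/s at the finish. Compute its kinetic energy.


KE = 0.5 * m * v^2
KE = 0.5 * 320.27 * 20.03^2
KE = 0.5 * 320.27 * 401.2009 = 64246.3061 J

64246.3061 J


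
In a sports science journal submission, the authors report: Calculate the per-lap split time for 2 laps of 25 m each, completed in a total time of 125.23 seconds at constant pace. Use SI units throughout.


Split time = total_time / n_laps = 125.23 / 2
Split time = 62.615 s per lap

62.615 s


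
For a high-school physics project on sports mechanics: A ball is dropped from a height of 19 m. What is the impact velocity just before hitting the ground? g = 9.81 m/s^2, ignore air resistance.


v = sqrt(2 * g * h)
v = sqrt(2 * 9.81 * 19)
v = sqrt(372.78) = 19.3075 m/s

19.3075 m/s


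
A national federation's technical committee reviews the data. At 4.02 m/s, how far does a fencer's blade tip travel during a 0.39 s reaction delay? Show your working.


d = v * t
d = 4.02 * 0.39
d = 1.5678 m

1.5678 m


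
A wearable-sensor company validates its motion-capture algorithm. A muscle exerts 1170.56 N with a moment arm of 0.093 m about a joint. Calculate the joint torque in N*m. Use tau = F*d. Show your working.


tau = F * d
tau = 1170.56 * 0.093
tau = 108.8621 N*m

108.8621 N*m


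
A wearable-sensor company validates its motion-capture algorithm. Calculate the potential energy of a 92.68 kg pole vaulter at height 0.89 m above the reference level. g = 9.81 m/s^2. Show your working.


PE = m * g * h
PE = 92.68 * 9.81 * 0.89
PE = 909.1908 * 0.89 = 809.1798 J

809.1798 J


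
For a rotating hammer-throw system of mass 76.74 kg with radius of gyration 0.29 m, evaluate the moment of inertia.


I = m * k^2
I = 76.74 * 0.29^2
I = 76.74 * 0.0841 = 6.4538 kg*m^2

6.4538 kg*m^2


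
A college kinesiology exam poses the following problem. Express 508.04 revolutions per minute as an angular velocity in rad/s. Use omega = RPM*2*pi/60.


omega = RPM * 2 * pi / 60
omega = 508.04 * 2 * 3.14159 / 60
omega = 3192.1095 / 60 = 53.2018 rad/s

53.2018 rad/s


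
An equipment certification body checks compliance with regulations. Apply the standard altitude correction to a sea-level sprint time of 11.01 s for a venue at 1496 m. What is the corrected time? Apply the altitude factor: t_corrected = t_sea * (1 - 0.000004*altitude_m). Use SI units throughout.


Correction factor = 1 - 0.000004 * 1496 = 0.994016
t_corrected = t_sea * factor = 11.01 * 0.994016
t_corrected = 10.9441 s

10.9441 s


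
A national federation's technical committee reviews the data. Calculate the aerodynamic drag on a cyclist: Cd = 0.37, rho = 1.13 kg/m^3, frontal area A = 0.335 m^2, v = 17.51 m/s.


Fd = 0.5 * Cd * rho * A * v^2
Fd = 0.5 * 0.37 * 1.13 * 0.335 * 17.51^2
v^2 = 306.6001
Fd = 0.5 * 0.37 * 1.13 * 0.335 * 306.6001 = 21.4717 N

21.4717 N


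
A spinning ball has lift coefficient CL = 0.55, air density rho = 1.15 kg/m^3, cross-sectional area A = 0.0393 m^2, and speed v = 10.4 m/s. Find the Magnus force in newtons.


FM = 0.5 * CL * rho * A * v^2
FM = 0.5 * 0.55 * 1.15 * 0.0393 * 10.4^2
v^2 = 108.16
FM = 0.5 * 0.55 * 1.15 * 0.0393 * 108.16 = 1.3443 N

1.3443 N


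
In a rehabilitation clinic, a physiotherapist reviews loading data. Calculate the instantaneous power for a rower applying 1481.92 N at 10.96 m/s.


P = F * v
P = 1481.92 * 10.96
P = 16241.8432 W

16241.8432 W


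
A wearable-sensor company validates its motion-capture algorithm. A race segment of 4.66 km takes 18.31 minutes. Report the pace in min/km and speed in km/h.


Pace = time / distance = 18.31 min / 4.66 km = 3.9292 min/km
Speed = distance / time_in_hours = 4.66 / 0.3052 hr
Speed = 15.2703 km/h

3.9292 min/km, 15.2703 km/h


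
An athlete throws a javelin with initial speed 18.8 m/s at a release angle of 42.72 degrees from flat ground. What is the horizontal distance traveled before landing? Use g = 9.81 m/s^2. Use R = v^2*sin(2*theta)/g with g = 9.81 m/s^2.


R = v^2 * sin(2*theta) / g
Convert angle to radians: theta = 42.72 deg = 0.7456 rad
sin(2*theta) = sin(1.4912) = 0.9968
R = 18.8^2 * 0.9968 / 9.81
R = 353.44 * 0.9968 / 9.81 = 35.9145 m

35.9145 m


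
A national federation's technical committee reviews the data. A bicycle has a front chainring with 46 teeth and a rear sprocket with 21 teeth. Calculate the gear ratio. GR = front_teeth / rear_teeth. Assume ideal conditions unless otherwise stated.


GR = front_teeth / rear_teeth
GR = 46 / 21
GR = 2.1905

2.1905


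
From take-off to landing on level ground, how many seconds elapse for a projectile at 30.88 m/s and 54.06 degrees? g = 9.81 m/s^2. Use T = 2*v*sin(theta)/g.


T = 2*v*sin(theta)/g
sin(theta) = sin(54.06 deg) = 0.8096
T = 2*30.88*0.8096 / 9.81
T = 50.0029 / 9.81 = 5.0971 s

5.0971 s


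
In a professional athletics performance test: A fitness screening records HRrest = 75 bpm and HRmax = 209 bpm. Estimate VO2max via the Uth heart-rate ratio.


VO2max = 15.3 * HRmax / HRrest
VO2max = 15.3 * 209 / 75
VO2max = 3197.7 / 75 = 42.636 mL/kg/min

42.636 mL/kg/min


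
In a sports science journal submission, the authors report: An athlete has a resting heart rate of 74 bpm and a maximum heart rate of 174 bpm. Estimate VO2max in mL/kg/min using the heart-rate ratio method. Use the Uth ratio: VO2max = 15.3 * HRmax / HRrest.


VO2max = 15.3 * HRmax / HRrest
VO2max = 15.3 * 174 / 74
VO2max = 2662.2 / 74 = 35.9757 mL/kg/min

35.9757 mL/kg/min


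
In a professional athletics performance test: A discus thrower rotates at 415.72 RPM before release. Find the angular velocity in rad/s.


omega = RPM * 2 * pi / 60
omega = 415.72 * 2 * 3.14159 / 60
omega = 2612.0458 / 60 = 43.5341 rad/s

43.5341 rad/s


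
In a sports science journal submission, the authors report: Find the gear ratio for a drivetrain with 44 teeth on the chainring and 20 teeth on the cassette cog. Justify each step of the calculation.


GR = front_teeth / rear_teeth
GR = 44 / 20
GR = 2.2

2.2


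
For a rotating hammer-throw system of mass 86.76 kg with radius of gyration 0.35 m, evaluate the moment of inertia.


I = m * k^2
I = 86.76 * 0.35^2
I = 86.76 * 0.1225 = 10.6281 kg*m^2

10.6281 kg*m^2


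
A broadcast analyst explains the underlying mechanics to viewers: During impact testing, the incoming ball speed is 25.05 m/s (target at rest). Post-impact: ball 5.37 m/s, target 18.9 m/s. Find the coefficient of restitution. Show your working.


e = (v2_after - v1_after) / (v1_before - v2_before)
Numerator = 18.9 - 5.37 = 13.53
Denominator = 25.05 - 0 = 25.05
e = 13.53 / 25.05 = 0.5401

0.5401


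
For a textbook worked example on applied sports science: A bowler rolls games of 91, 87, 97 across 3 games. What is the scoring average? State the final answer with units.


Average = sum / n
Sum = 275
Average = 275 / 3 = 91.6667

91.6667


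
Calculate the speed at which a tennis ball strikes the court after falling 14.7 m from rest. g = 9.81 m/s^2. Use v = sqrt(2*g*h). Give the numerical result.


v = sqrt(2 * g * h)
v = sqrt(2 * 9.81 * 14.7)
v = sqrt(288.414) = 16.9828 m/s

16.9828 m/s


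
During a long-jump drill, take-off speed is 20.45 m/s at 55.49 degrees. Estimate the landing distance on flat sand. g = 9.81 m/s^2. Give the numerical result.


R = v^2 * sin(2*theta) / g
Convert angle to radians: theta = 55.49 deg = 0.9685 rad
sin(2*theta) = sin(1.937) = 0.9337
R = 20.45^2 * 0.9337 / 9.81
R = 418.2025 * 0.9337 / 9.81 = 39.8041 m

39.8041 m


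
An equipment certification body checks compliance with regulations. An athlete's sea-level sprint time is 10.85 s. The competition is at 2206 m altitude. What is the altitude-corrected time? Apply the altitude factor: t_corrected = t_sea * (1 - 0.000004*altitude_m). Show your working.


Correction factor = 1 - 0.000004 * 2206 = 0.991176
t_corrected = t_sea * factor = 10.85 * 0.991176
t_corrected = 10.7543 s

10.7543 s


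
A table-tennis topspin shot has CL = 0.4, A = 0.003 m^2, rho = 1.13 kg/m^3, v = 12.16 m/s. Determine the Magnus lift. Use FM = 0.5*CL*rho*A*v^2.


FM = 0.5 * CL * rho * A * v^2
FM = 0.5 * 0.4 * 1.13 * 0.003 * 12.16^2
v^2 = 147.8656
FM = 0.5 * 0.4 * 1.13 * 0.003 * 147.8656 = 0.1003 N

0.1003 N


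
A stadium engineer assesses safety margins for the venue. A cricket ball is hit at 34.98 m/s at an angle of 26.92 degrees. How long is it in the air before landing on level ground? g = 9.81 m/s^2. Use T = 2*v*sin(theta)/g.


T = 2*v*sin(theta)/g
sin(theta) = sin(26.92 deg) = 0.4527
T = 2*34.98*0.4527 / 9.81
T = 31.6741 / 9.81 = 3.2288 s

3.2288 s


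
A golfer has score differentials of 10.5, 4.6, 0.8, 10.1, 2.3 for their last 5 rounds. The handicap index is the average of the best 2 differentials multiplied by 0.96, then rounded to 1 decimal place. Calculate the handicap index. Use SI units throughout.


All differentials: 10.5, 4.6, 0.8, 10.1, 2.3
Sorted: 0.8, 2.3, 4.6, 10.1, 10.5
Best 2: 0.8, 2.3
Average of best = 3.1 / 2 = 1.55
Raw index = 1.55 * 0.96 = 1.488
Handicap index = round(1.488, 1) = 1.5

1.5


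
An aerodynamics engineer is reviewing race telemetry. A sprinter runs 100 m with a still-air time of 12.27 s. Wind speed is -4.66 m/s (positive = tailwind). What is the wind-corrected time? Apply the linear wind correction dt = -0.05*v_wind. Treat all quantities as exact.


dt = -0.05 * v_wind = -0.05 * -4.66 = 0.233 s
t_corrected = t_still + dt = 12.27 + (0.233)
t_corrected = 12.503 s

12.503 s


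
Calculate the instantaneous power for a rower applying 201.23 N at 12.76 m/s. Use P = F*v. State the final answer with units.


P = F * v
P = 201.23 * 12.76
P = 2567.6948 W

2567.6948 W


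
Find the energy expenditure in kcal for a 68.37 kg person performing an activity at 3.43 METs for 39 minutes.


kcal = MET * mass * time_hr
Convert time: 39 min = 0.65 hr
kcal = 3.43 * 68.37 * 0.65
kcal = 152.4309 kcal

152.4309 kcal


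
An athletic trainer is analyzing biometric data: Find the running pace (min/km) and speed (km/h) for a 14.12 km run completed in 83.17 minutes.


Pace = time / distance = 83.17 min / 14.12 km = 5.8902 min/km
Speed = distance / time_in_hours = 14.12 / 1.3862 hr
Speed = 10.1864 km/h

5.8902 min/km, 10.1864 km/h


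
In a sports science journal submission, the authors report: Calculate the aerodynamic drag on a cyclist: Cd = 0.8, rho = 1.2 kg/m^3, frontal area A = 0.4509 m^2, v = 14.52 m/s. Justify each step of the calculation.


Fd = 0.5 * Cd * rho * A * v^2
Fd = 0.5 * 0.8 * 1.2 * 0.4509 * 14.52^2
v^2 = 210.8304
Fd = 0.5 * 0.8 * 1.2 * 0.4509 * 210.8304 = 45.6304 N

45.6304 N


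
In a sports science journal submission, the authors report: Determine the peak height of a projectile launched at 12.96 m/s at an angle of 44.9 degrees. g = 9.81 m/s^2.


H = (v*sin(theta))^2 / (2*g)
vy = v*sin(theta) = 12.96 * sin(44.9 deg) = 9.1481 m/s
H = vy^2 / (2*g) = 83.6877 / (2*9.81)
H = 83.6877 / 19.62 = 4.2654 m

4.2654 m


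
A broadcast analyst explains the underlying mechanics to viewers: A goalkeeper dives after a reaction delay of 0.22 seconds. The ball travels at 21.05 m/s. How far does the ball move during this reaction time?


d = v * t
d = 21.05 * 0.22
d = 4.631 m

4.631 m


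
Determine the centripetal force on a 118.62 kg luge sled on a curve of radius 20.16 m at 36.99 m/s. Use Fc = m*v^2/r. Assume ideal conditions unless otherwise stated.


Fc = m * v^2 / r
v^2 = 36.99^2 = 1368.2601
Fc = 118.62 * 1368.2601 / 20.16
Fc = 162303.0131 / 20.16 = 8050.7447 N

8050.7447 N


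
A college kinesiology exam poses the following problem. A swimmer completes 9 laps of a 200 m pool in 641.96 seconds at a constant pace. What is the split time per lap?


Split time = total_time / n_laps = 641.96 / 9
Split time = 71.3289 s per lap

71.3289 s


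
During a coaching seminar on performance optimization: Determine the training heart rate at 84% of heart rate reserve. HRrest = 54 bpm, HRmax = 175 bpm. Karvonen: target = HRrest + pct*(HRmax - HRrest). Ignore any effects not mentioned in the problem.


Target = HRrest + pct*(HRmax - HRrest)
Heart rate reserve = HRmax - HRrest = 175 - 54 = 121 bpm
Fraction = 84% = 0.84
Target = 54 + 0.84 * 121
Target = 54 + 101.64 = 155.64 bpm

155.64 bpm


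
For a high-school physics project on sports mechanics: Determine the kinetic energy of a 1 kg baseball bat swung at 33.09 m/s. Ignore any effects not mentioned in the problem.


KE = 0.5 * m * v^2
KE = 0.5 * 1 * 33.09^2
KE = 0.5 * 1 * 1094.9481 = 547.4741 J

547.4741 J


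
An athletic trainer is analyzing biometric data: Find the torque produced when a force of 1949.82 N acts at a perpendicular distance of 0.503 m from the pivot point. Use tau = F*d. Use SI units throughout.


tau = F * d
tau = 1949.82 * 0.503
tau = 980.7595 N*m

980.7595 N*m


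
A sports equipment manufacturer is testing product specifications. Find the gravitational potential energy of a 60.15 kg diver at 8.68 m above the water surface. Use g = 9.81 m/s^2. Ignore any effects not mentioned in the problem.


PE = m * g * h
PE = 60.15 * 9.81 * 8.68
PE = 590.0715 * 8.68 = 5121.8206 J

5121.8206 J


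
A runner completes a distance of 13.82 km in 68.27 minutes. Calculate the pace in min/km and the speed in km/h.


Pace = time / distance = 68.27 min / 13.82 km = 4.9399 min/km
Speed = distance / time_in_hours = 13.82 / 1.1378 hr
Speed = 12.1459 km/h

4.9399 min/km, 12.1459 km/h


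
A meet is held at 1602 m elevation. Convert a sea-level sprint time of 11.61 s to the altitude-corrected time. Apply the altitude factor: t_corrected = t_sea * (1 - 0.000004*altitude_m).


Correction factor = 1 - 0.000004 * 1602 = 0.993592
t_corrected = t_sea * factor = 11.61 * 0.993592
t_corrected = 11.5356 s

11.5356 s


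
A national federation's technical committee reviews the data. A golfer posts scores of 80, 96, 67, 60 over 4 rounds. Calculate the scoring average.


Average = sum / n
Sum = 303
Average = 303 / 4 = 75.75

75.75


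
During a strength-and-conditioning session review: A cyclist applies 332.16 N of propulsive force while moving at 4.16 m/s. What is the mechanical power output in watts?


P = F * v
P = 332.16 * 4.16
P = 1381.7856 W

1381.7856 W


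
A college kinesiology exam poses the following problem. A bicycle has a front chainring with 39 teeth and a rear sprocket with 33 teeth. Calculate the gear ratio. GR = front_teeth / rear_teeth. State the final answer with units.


GR = front_teeth / rear_teeth
GR = 39 / 33
GR = 1.1818

1.1818


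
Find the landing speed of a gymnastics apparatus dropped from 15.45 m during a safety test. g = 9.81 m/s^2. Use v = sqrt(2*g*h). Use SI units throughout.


v = sqrt(2 * g * h)
v = sqrt(2 * 9.81 * 15.45)
v = sqrt(303.129) = 17.4106 m/s

17.4106 m/s


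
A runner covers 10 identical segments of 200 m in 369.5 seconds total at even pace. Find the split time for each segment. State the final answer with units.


Split time = total_time / n_laps = 369.5 / 10
Split time = 36.95 s per lap

36.95 s


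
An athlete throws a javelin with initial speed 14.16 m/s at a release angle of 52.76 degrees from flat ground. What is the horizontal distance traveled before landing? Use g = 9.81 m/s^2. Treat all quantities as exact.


R = v^2 * sin(2*theta) / g
Convert angle to radians: theta = 52.76 deg = 0.9208 rad
sin(2*theta) = sin(1.8417) = 0.9635
R = 14.16^2 * 0.9635 / 9.81
R = 200.5056 * 0.9635 / 9.81 = 19.6936 m

19.6936 m


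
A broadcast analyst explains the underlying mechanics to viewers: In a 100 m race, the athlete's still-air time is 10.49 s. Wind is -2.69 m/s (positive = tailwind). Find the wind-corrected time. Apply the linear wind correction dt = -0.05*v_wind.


dt = -0.05 * v_wind = -0.05 * -2.69 = 0.1345 s
t_corrected = t_still + dt = 10.49 + (0.1345)
t_corrected = 10.6245 s

10.6245 s


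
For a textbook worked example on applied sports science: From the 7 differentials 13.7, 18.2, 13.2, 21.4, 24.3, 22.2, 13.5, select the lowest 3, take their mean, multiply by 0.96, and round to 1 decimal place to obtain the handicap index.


All differentials: 13.7, 18.2, 13.2, 21.4, 24.3, 22.2, 13.5
Sorted: 13.2, 13.5, 13.7, 18.2, 21.4, 22.2, 24.3
Best 3: 13.2, 13.5, 13.7
Average of best = 40.4 / 3 = 13.4667
Raw index = 13.4667 * 0.96 = 12.928
Handicap index = round(12.928, 1) = 12.9

12.9


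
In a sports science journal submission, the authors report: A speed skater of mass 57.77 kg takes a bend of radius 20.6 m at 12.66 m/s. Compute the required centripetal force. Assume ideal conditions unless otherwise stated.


Fc = m * v^2 / r
v^2 = 12.66^2 = 160.2756
Fc = 57.77 * 160.2756 / 20.6
Fc = 9259.1214 / 20.6 = 449.4719 N

449.4719 N


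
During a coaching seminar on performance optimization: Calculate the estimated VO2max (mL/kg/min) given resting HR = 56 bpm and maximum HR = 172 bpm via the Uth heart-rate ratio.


VO2max = 15.3 * HRmax / HRrest
VO2max = 15.3 * 172 / 56
VO2max = 2631.6 / 56 = 46.9929 mL/kg/min

46.9929 mL/kg/min


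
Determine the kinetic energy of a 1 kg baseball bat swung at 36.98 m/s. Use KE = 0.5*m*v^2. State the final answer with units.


KE = 0.5 * m * v^2
KE = 0.5 * 1 * 36.98^2
KE = 0.5 * 1 * 1367.5204 = 683.7602 J

683.7602 J


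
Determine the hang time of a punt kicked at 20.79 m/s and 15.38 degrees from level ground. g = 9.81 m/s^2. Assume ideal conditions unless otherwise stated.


T = 2*v*sin(theta)/g
sin(theta) = sin(15.38 deg) = 0.2652
T = 2*20.79*0.2652 / 9.81
T = 11.0278 / 9.81 = 1.1241 s

1.1241 s


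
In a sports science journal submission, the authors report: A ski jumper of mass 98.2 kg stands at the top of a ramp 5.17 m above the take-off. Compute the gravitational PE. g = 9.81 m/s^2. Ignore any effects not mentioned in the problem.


PE = m * g * h
PE = 98.2 * 9.81 * 5.17
PE = 963.342 * 5.17 = 4980.4781 J

4980.4781 J


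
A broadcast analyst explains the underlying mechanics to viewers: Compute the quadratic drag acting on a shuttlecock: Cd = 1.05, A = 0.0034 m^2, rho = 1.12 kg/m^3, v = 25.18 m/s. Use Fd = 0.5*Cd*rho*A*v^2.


Fd = 0.5 * Cd * rho * A * v^2
Fd = 0.5 * 1.05 * 1.12 * 0.0034 * 25.18^2
v^2 = 634.0324
Fd = 0.5 * 1.05 * 1.12 * 0.0034 * 634.0324 = 1.2676 N

1.2676 N


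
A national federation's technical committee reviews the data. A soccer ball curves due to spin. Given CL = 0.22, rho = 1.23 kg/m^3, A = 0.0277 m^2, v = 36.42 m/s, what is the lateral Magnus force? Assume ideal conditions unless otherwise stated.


FM = 0.5 * CL * rho * A * v^2
FM = 0.5 * 0.22 * 1.23 * 0.0277 * 36.42^2
v^2 = 1326.4164
FM = 0.5 * 0.22 * 1.23 * 0.0277 * 1326.4164 = 4.9712 N

4.9712 N


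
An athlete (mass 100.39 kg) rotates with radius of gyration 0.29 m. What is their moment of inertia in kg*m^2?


I = m * k^2
I = 100.39 * 0.29^2
I = 100.39 * 0.0841 = 8.4428 kg*m^2

8.4428 kg*m^2


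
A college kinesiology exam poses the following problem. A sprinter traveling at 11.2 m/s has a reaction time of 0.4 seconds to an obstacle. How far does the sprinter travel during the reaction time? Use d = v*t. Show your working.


d = v * t
d = 11.2 * 0.4
d = 4.48 m

4.48 m


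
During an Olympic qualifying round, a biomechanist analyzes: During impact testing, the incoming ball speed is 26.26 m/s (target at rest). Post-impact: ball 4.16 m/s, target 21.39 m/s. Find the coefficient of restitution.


e = (v2_after - v1_after) / (v1_before - v2_before)
Numerator = 21.39 - 4.16 = 17.23
Denominator = 26.26 - 0 = 26.26
e = 17.23 / 26.26 = 0.6561

0.6561


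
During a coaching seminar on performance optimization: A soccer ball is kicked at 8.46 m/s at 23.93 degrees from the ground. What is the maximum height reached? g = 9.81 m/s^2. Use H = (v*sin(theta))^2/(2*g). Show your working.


H = (v*sin(theta))^2 / (2*g)
vy = v*sin(theta) = 8.46 * sin(23.93 deg) = 3.4315 m/s
H = vy^2 / (2*g) = 11.7755 / (2*9.81)
H = 11.7755 / 19.62 = 0.6002 m

0.6002 m


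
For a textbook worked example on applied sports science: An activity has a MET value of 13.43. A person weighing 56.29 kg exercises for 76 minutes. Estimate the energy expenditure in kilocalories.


kcal = MET * mass * time_hr
Convert time: 76 min = 1.2667 hr
kcal = 13.43 * 56.29 * 1.2667
kcal = 957.568 kcal

957.568 kcal


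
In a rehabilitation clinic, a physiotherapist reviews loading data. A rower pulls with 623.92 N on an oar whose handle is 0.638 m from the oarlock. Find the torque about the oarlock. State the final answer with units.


tau = F * d
tau = 623.92 * 0.638
tau = 398.061 N*m

398.061 N*m


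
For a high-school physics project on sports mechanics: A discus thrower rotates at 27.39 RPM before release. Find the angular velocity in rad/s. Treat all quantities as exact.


omega = RPM * 2 * pi / 60
omega = 27.39 * 2 * 3.14159 / 60
omega = 172.0964 / 60 = 2.8683 rad/s

2.8683 rad/s


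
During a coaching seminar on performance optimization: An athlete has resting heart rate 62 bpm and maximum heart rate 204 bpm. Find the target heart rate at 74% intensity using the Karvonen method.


Target = HRrest + pct*(HRmax - HRrest)
Heart rate reserve = HRmax - HRrest = 204 - 62 = 142 bpm
Fraction = 74% = 0.74
Target = 62 + 0.74 * 142
Target = 62 + 105.08 = 167.08 bpm

167.08 bpm


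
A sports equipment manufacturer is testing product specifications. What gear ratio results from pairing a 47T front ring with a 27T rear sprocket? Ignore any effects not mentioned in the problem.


GR = front_teeth / rear_teeth
GR = 47 / 27
GR = 1.7407

1.7407


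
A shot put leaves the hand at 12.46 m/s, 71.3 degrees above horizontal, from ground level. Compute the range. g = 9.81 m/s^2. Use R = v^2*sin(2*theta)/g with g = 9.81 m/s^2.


R = v^2 * sin(2*theta) / g
Convert angle to radians: theta = 71.3 deg = 1.2444 rad
sin(2*theta) = sin(2.4888) = 0.6074
R = 12.46^2 * 0.6074 / 9.81
R = 155.2516 * 0.6074 / 9.81 = 9.6122 m

9.6122 m


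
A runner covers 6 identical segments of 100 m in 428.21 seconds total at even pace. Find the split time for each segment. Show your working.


Split time = total_time / n_laps = 428.21 / 6
Split time = 71.3683 s per lap

71.3683 s


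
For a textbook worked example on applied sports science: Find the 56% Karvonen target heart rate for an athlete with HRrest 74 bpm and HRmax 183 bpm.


Target = HRrest + pct*(HRmax - HRrest)
Heart rate reserve = HRmax - HRrest = 183 - 74 = 109 bpm
Fraction = 56% = 0.56
Target = 74 + 0.56 * 109
Target = 74 + 61.04 = 135.04 bpm

135.04 bpm


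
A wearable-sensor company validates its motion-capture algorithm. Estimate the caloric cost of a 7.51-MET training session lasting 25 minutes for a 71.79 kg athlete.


kcal = MET * mass * time_hr
Convert time: 25 min = 0.4167 hr
kcal = 7.51 * 71.79 * 0.4167
kcal = 224.6429 kcal

224.6429 kcal


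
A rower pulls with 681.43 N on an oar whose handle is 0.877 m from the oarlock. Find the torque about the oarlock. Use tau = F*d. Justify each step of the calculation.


tau = F * d
tau = 681.43 * 0.877
tau = 597.6141 N*m

597.6141 N*m


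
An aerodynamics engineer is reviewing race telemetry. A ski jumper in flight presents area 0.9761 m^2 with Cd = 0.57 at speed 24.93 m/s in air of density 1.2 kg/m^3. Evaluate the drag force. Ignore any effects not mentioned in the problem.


Fd = 0.5 * Cd * rho * A * v^2
Fd = 0.5 * 0.57 * 1.2 * 0.9761 * 24.93^2
v^2 = 621.5049
Fd = 0.5 * 0.57 * 1.2 * 0.9761 * 621.5049 = 207.4746 N

207.4746 N


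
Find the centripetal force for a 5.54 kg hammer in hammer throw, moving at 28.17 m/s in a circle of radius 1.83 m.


Fc = m * v^2 / r
v^2 = 28.17^2 = 793.5489
Fc = 5.54 * 793.5489 / 1.83
Fc = 4396.2609 / 1.83 = 2402.3284 N

2402.3284 N


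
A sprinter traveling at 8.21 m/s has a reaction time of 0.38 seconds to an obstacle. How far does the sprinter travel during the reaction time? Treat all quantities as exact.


d = v * t
d = 8.21 * 0.38
d = 3.1198 m

3.1198 m


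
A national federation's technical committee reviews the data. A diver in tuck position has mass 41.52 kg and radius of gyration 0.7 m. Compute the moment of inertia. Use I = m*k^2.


I = m * k^2
I = 41.52 * 0.7^2
I = 41.52 * 0.49 = 20.3448 kg*m^2

20.3448 kg*m^2


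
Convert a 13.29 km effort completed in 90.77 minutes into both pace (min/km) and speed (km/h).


Pace = time / distance = 90.77 min / 13.29 km = 6.8299 min/km
Speed = distance / time_in_hours = 13.29 / 1.5128 hr
Speed = 8.7848 km/h

6.8299 min/km, 8.7848 km/h


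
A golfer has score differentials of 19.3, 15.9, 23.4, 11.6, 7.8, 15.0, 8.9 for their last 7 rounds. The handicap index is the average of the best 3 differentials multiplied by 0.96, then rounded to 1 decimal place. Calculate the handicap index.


All differentials: 19.3, 15.9, 23.4, 11.6, 7.8, 15.0, 8.9
Sorted: 7.8, 8.9, 11.6, 15.0, 15.9, 19.3, 23.4
Best 3: 7.8, 8.9, 11.6
Average of best = 28.3 / 3 = 9.4333
Raw index = 9.4333 * 0.96 = 9.056
Handicap index = round(9.056, 1) = 9.1

9.1


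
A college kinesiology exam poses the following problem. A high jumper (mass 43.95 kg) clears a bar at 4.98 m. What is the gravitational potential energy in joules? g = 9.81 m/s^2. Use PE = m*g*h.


PE = m * g * h
PE = 43.95 * 9.81 * 4.98
PE = 431.1495 * 4.98 = 2147.1245 J

2147.1245 J


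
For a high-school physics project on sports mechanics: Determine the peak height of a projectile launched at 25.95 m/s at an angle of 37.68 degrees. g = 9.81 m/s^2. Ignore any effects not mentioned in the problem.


H = (v*sin(theta))^2 / (2*g)
vy = v*sin(theta) = 25.95 * sin(37.68 deg) = 15.862 m/s
H = vy^2 / (2*g) = 251.6017 / (2*9.81)
H = 251.6017 / 19.62 = 12.8237 m

12.8237 m


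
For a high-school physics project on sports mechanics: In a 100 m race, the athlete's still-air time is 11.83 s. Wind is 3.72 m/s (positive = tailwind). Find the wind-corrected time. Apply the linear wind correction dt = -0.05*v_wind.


dt = -0.05 * v_wind = -0.05 * 3.72 = -0.186 s
t_corrected = t_still + dt = 11.83 + (-0.186)
t_corrected = 11.644 s

11.644 s


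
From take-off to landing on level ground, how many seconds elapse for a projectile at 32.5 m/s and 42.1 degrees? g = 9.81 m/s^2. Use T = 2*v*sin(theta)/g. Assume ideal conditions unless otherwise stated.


T = 2*v*sin(theta)/g
sin(theta) = sin(42.1 deg) = 0.6704
T = 2*32.5*0.6704 / 9.81
T = 43.5777 / 9.81 = 4.4422 s

4.4422 s


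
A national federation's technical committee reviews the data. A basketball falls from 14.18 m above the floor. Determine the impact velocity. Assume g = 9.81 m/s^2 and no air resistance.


v = sqrt(2 * g * h)
v = sqrt(2 * 9.81 * 14.18)
v = sqrt(278.2116) = 16.6797 m/s

16.6797 m/s


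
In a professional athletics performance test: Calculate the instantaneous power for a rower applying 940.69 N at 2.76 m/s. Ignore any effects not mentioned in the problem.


P = F * v
P = 940.69 * 2.76
P = 2596.3044 W

2596.3044 W


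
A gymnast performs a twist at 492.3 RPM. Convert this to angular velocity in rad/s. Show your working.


omega = RPM * 2 * pi / 60
omega = 492.3 * 2 * 3.14159 / 60
omega = 3093.2121 / 60 = 51.5535 rad/s

51.5535 rad/s


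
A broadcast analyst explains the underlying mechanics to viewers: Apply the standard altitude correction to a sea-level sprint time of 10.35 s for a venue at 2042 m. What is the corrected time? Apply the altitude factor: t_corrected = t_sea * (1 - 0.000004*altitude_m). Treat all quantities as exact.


Correction factor = 1 - 0.000004 * 2042 = 0.991832
t_corrected = t_sea * factor = 10.35 * 0.991832
t_corrected = 10.2655 s

10.2655 s


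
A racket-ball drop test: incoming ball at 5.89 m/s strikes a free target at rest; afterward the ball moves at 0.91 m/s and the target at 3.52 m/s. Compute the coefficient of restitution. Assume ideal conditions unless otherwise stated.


e = (v2_after - v1_after) / (v1_before - v2_before)
Numerator = 3.52 - 0.91 = 2.61
Denominator = 5.89 - 0 = 5.89
e = 2.61 / 5.89 = 0.4431

0.4431


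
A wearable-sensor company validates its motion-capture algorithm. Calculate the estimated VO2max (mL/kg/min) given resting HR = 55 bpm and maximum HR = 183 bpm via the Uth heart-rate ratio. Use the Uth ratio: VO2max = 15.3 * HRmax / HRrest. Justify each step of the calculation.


VO2max = 15.3 * HRmax / HRrest
VO2max = 15.3 * 183 / 55
VO2max = 2799.9 / 55 = 50.9073 mL/kg/min

50.9073 mL/kg/min


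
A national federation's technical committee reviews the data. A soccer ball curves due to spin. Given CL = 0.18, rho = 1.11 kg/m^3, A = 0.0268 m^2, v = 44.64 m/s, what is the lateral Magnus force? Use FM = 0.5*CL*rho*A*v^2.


FM = 0.5 * CL * rho * A * v^2
FM = 0.5 * 0.18 * 1.11 * 0.0268 * 44.64^2
v^2 = 1992.7296
FM = 0.5 * 0.18 * 1.11 * 0.0268 * 1992.7296 = 5.3352 N

5.3352 N


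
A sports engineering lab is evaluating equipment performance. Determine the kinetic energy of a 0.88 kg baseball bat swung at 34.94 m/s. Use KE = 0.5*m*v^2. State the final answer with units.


KE = 0.5 * m * v^2
KE = 0.5 * 0.88 * 34.94^2
KE = 0.5 * 0.88 * 1220.8036 = 537.1536 J

537.1536 J


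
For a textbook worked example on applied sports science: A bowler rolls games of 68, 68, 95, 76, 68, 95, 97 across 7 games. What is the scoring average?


Average = sum / n
Sum = 567
Average = 567 / 7 = 81

81


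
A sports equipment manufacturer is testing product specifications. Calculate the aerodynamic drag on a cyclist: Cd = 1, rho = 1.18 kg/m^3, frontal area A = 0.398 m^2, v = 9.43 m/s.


Fd = 0.5 * Cd * rho * A * v^2
Fd = 0.5 * 1 * 1.18 * 0.398 * 9.43^2
v^2 = 88.9249
Fd = 0.5 * 1 * 1.18 * 0.398 * 88.9249 = 20.8813 N

20.8813 N


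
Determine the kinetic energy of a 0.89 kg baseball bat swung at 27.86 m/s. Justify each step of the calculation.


KE = 0.5 * m * v^2
KE = 0.5 * 0.89 * 27.86^2
KE = 0.5 * 0.89 * 776.1796 = 345.3999 J

345.3999 J


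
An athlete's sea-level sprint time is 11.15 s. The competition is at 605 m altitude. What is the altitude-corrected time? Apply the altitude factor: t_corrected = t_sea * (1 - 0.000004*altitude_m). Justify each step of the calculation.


Correction factor = 1 - 0.000004 * 605 = 0.99758
t_corrected = t_sea * factor = 11.15 * 0.99758
t_corrected = 11.123 s

11.123 s


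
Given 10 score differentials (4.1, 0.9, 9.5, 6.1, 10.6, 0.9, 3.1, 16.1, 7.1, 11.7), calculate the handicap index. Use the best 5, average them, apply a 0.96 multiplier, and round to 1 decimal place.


All differentials: 4.1, 0.9, 9.5, 6.1, 10.6, 0.9, 3.1, 16.1, 7.1, 11.7
Sorted: 0.9, 0.9, 3.1, 4.1, 6.1, 7.1, 9.5, 10.6, 11.7, 16.1
Best 5: 0.9, 0.9, 3.1, 4.1, 6.1
Average of best = 15.1 / 5 = 3.02
Raw index = 3.02 * 0.96 = 2.8992
Handicap index = round(2.8992, 1) = 2.9

2.9


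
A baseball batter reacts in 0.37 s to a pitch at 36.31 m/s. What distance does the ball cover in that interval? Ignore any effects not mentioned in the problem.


d = v * t
d = 36.31 * 0.37
d = 13.4347 m

13.4347 m


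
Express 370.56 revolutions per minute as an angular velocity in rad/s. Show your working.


omega = RPM * 2 * pi / 60
omega = 370.56 * 2 * 3.14159 / 60
omega = 2328.2971 / 60 = 38.805 rad/s

38.805 rad/s


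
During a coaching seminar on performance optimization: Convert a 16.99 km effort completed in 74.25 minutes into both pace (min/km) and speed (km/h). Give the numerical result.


Pace = time / distance = 74.25 min / 16.99 km = 4.3702 min/km
Speed = distance / time_in_hours = 16.99 / 1.2375 hr
Speed = 13.7293 km/h

4.3702 min/km, 13.7293 km/h


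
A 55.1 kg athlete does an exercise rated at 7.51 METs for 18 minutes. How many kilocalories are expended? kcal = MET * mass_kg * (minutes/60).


kcal = MET * mass * time_hr
Convert time: 18 min = 0.3 hr
kcal = 7.51 * 55.1 * 0.3
kcal = 124.1403 kcal

124.1403 kcal


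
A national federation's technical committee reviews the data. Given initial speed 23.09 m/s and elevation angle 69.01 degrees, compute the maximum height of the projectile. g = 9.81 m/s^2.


H = (v*sin(theta))^2 / (2*g)
vy = v*sin(theta) = 23.09 * sin(69.01 deg) = 21.5578 m/s
H = vy^2 / (2*g) = 464.7394 / (2*9.81)
H = 464.7394 / 19.62 = 23.687 m

23.687 m


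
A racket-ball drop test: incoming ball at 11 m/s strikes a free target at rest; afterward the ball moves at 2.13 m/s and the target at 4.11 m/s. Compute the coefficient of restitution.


e = (v2_after - v1_after) / (v1_before - v2_before)
Numerator = 4.11 - 2.13 = 1.98
Denominator = 11 - 0 = 11
e = 1.98 / 11 = 0.18

0.18


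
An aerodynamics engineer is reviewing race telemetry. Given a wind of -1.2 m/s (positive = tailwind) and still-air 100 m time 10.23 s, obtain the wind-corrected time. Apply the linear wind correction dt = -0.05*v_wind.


dt = -0.05 * v_wind = -0.05 * -1.2 = 0.06 s
t_corrected = t_still + dt = 10.23 + (0.06)
t_corrected = 10.29 s

10.29 s


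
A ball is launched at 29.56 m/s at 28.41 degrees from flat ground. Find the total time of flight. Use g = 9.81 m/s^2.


T = 2*v*sin(theta)/g
sin(theta) = sin(28.41 deg) = 0.4758
T = 2*29.56*0.4758 / 9.81
T = 28.128 / 9.81 = 2.8673 s

2.8673 s


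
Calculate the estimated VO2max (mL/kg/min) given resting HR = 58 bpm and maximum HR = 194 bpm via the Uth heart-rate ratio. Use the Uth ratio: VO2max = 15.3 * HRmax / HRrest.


VO2max = 15.3 * HRmax / HRrest
VO2max = 15.3 * 194 / 58
VO2max = 2968.2 / 58 = 51.1759 mL/kg/min

51.1759 mL/kg/min


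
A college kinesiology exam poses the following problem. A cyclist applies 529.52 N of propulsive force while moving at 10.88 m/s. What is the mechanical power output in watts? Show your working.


P = F * v
P = 529.52 * 10.88
P = 5761.1776 W

5761.1776 W
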